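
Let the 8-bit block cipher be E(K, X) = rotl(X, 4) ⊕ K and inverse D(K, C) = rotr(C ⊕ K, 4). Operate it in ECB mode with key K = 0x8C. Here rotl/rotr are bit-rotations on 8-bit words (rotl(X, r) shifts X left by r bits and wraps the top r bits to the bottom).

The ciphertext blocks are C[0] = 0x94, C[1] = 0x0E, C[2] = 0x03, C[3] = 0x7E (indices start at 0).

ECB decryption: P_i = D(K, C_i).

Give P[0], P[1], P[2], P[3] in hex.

P[0]: D(K, 0x94) = 0x81.
P[1]: D(K, 0x0E) = 0x28.
P[2]: D(K, 0x03) = 0xF8.
P[3]: D(K, 0x7E) = 0x2F.

P[0] = 0x81, P[1] = 0x28, P[2] = 0xF8, P[3] = 0x2F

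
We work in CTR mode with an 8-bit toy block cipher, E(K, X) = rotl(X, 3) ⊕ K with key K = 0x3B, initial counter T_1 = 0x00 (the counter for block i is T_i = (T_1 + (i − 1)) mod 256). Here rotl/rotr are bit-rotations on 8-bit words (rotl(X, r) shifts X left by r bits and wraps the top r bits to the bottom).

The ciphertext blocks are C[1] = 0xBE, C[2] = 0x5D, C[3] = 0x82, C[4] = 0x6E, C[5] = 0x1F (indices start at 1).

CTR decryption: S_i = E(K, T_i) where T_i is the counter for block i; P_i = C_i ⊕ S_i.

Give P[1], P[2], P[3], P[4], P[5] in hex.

P[1] = 0x85, P[2] = 0x6E, P[3] = 0xA9, P[4] = 0x4D, P[5] = 0x04

P[1]: T = 0x00, S = E(K, T) = 0x3B; 0xBE ⊕ 0x3B = 0x85.
P[2]: T = 0x01, S = E(K, T) = 0x33; 0x5D ⊕ 0x33 = 0x6E.
P[3]: T = 0x02, S = E(K, T) = 0x2B; 0x82 ⊕ 0x2B = 0xA9.
P[4]: T = 0x03, S = E(K, T) = 0x23; 0x6E ⊕ 0x23 = 0x4D.
P[5]: T = 0x04, S = E(K, T) = 0x1B; 0x1F ⊕ 0x1B = 0x04.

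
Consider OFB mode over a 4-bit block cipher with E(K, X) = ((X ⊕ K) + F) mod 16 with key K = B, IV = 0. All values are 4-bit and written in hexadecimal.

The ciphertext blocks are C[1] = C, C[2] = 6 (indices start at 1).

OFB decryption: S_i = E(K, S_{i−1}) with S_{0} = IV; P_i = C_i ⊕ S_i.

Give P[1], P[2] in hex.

P[1]: S = E(K, 0) = A; C ⊕ A = 6.
P[2]: S = E(K, A) = 0; 6 ⊕ 0 = 6.

P[1] = 6, P[2] = 6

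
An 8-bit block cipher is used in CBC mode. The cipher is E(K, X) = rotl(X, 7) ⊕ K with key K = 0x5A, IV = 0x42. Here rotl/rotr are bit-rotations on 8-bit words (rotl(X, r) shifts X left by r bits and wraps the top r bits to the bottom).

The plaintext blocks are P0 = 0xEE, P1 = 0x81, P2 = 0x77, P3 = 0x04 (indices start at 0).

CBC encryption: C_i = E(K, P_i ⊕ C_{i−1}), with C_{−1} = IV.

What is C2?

C0: P0 ⊕ 0x42 = 0xAC; E(K, 0xAC) = 0x0C.
C1: P1 ⊕ 0x0C = 0x8D; E(K, 0x8D) = 0x9C.
C2: P2 ⊕ 0x9C = 0xEB; E(K, 0xEB) = 0xAF.

C2 = 0xAF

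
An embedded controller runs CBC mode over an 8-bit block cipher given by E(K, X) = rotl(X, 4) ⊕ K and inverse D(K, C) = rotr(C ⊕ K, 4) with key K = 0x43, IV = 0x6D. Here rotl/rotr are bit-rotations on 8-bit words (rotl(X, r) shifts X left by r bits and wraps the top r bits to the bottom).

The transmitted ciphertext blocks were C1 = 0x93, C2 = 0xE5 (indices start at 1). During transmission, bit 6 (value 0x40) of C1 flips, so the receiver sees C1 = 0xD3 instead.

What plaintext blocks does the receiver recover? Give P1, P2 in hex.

CBC decryption: P_i = D(K, C_i) ⊕ C_{i−1}, with C_{0} = IV.
Only C1 changed, to 0xD3. In CBC, a change in C_i garbles P_i and flips the same bit in P_{i+1}. Decrypting the received ciphertext:
P1: D(K, 0xD3) = 0x09; 0x09 ⊕ 0x6D = 0x64.
P2: D(K, 0xE5) = 0x6A; 0x6A ⊕ 0xD3 = 0xB9.
Blocks that differ from the original plaintext: P1, P2.

P1 = 0x64, P2 = 0xB9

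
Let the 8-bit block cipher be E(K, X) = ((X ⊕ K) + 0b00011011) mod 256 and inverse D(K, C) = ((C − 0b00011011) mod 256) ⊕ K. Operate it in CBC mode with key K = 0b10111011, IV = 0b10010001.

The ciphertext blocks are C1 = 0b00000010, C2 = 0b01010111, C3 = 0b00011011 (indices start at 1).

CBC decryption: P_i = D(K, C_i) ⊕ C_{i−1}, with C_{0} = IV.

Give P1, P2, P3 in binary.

P1: D(K, 0b00000010) = 0b01011100; 0b01011100 ⊕ 0b10010001 = 0b11001101.
P2: D(K, 0b01010111) = 0b10000111; 0b10000111 ⊕ 0b00000010 = 0b10000101.
P3: D(K, 0b00011011) = 0b10111011; 0b10111011 ⊕ 0b01010111 = 0b11101100.

P1 = 0b11001101, P2 = 0b10000101, P3 = 0b11101100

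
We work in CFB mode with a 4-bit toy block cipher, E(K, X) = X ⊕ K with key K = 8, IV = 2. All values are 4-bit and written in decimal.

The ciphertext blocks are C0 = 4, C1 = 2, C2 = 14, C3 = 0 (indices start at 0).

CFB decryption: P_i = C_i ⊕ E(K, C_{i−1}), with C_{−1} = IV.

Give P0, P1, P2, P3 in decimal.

P0: E(K, 2) = 10; 4 ⊕ 10 = 14.
P1: E(K, 4) = 12; 2 ⊕ 12 = 14.
P2: E(K, 2) = 10; 14 ⊕ 10 = 4.
P3: E(K, 14) = 6; 0 ⊕ 6 = 6.

P0 = 14, P1 = 14, P2 = 4, P3 = 6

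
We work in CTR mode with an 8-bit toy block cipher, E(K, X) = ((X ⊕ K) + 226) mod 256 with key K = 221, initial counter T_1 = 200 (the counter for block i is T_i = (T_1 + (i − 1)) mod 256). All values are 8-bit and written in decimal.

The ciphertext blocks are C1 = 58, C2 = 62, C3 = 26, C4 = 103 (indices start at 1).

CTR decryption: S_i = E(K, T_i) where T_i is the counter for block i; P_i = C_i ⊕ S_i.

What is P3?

P3: T = 202, S = E(K, T) = 249; 26 ⊕ 249 = 227.

P3 = 227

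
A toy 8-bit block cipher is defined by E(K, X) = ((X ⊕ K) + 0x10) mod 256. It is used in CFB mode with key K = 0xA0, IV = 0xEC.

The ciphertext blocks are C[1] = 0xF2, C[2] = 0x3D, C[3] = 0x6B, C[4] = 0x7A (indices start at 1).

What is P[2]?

P[2] = 0x5F

CFB decryption: P_i = C_i ⊕ E(K, C_{i−1}), with C_{0} = IV.
P[2]: E(K, 0xF2) = 0x62; 0x3D ⊕ 0x62 = 0x5F.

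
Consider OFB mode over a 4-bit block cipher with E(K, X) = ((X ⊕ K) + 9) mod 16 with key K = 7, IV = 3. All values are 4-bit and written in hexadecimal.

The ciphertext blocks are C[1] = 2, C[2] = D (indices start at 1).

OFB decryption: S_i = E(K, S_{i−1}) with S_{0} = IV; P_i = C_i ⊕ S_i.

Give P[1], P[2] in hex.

P[1]: S = E(K, 3) = D; 2 ⊕ D = F.
P[2]: S = E(K, D) = 3; D ⊕ 3 = E.

P[1] = F, P[2] = E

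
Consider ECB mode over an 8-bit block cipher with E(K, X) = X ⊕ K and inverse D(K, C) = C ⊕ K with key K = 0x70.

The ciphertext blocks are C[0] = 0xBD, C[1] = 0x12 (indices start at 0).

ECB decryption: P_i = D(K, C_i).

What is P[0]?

P[0]: D(K, 0xBD) = 0xCD.

P[0] = 0xCD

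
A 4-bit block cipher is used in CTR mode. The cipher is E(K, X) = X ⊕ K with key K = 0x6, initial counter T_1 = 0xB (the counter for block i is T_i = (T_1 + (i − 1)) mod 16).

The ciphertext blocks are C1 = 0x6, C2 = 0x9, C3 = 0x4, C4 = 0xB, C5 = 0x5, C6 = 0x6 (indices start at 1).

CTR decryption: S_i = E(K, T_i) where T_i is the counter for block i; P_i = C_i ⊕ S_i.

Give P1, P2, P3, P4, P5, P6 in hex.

P1: T = 0xB, S = E(K, T) = 0xD; 0x6 ⊕ 0xD = 0xB.
P2: T = 0xC, S = E(K, T) = 0xA; 0x9 ⊕ 0xA = 0x3.
P3: T = 0xD, S = E(K, T) = 0xB; 0x4 ⊕ 0xB = 0xF.
P4: T = 0xE, S = E(K, T) = 0x8; 0xB ⊕ 0x8 = 0x3.
P5: T = 0xF, S = E(K, T) = 0x9; 0x5 ⊕ 0x9 = 0xC.
P6: T = 0x0, S = E(K, T) = 0x6; 0x6 ⊕ 0x6 = 0x0.

P1 = 0xB, P2 = 0x3, P3 = 0xF, P4 = 0x3, P5 = 0xC, P6 = 0x0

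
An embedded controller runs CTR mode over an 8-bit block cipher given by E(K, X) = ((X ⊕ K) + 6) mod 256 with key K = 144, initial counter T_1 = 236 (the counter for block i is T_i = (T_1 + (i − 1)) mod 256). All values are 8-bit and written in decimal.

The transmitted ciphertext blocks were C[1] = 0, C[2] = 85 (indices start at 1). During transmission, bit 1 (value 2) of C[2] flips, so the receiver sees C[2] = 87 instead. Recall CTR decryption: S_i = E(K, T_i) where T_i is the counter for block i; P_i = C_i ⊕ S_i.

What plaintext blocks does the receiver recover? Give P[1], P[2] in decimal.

P[1] = 130, P[2] = 212

Only C[2] changed, to 87. In CTR, a change in C_i flips the same bit in P_i only; the keystream is unaffected. Decrypting the received ciphertext:
P[1]: T = 236, S = E(K, T) = 130; 0 ⊕ 130 = 130.
P[2]: T = 237, S = E(K, T) = 131; 87 ⊕ 131 = 212.
Blocks that differ from the original plaintext: P[2].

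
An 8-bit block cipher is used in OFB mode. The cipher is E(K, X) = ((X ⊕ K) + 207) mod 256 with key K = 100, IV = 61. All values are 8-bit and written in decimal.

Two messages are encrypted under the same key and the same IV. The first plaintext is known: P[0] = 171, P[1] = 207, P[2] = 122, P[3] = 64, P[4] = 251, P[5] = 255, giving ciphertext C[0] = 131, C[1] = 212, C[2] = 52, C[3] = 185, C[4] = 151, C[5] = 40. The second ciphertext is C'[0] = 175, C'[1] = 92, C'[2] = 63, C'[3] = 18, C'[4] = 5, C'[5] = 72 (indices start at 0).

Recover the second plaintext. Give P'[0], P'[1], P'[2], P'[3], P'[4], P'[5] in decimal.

P'[0] = 135, P'[1] = 71, P'[2] = 113, P'[3] = 235, P'[4] = 105, P'[5] = 159

In OFB with a reused IV, both messages share the same keystream S_i, so C_i ⊕ C'_i = P_i ⊕ P'_i and thus P'_i = P_i ⊕ C_i ⊕ C'_i.
P'[0]: 171 ⊕ 131 ⊕ 175 = 135.
P'[1]: 207 ⊕ 212 ⊕ 92 = 71.
P'[2]: 122 ⊕ 52 ⊕ 63 = 113.
P'[3]: 64 ⊕ 185 ⊕ 18 = 235.
P'[4]: 251 ⊕ 151 ⊕ 5 = 105.
P'[5]: 255 ⊕ 40 ⊕ 72 = 159.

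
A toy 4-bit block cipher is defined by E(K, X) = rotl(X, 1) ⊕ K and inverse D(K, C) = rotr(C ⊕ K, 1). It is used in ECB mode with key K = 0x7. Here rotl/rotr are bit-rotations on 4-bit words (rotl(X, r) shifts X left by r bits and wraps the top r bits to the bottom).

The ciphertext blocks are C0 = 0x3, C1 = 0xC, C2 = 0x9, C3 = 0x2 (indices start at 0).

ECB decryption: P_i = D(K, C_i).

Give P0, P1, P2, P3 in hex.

P0: D(K, 0x3) = 0x2.
P1: D(K, 0xC) = 0xD.
P2: D(K, 0x9) = 0x7.
P3: D(K, 0x2) = 0xA.

P0 = 0x2, P1 = 0xD, P2 = 0x7, P3 = 0xA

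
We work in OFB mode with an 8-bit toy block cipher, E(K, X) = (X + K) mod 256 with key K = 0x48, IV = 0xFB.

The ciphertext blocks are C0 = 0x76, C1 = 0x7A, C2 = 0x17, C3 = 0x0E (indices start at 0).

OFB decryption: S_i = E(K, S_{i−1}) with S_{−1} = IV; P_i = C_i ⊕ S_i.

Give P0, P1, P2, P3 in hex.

P0 = 0x35, P1 = 0xF1, P2 = 0xC4, P3 = 0x15

P0: S = E(K, 0xFB) = 0x43; 0x76 ⊕ 0x43 = 0x35.
P1: S = E(K, 0x43) = 0x8B; 0x7A ⊕ 0x8B = 0xF1.
P2: S = E(K, 0x8B) = 0xD3; 0x17 ⊕ 0xD3 = 0xC4.
P3: S = E(K, 0xD3) = 0x1B; 0x0E ⊕ 0x1B = 0x15.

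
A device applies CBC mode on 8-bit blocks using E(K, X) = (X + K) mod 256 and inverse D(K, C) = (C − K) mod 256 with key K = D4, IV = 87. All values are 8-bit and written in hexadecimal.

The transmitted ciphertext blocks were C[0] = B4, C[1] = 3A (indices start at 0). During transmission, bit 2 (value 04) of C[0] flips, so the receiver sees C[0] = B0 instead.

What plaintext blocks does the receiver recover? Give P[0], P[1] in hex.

CBC decryption: P_i = D(K, C_i) ⊕ C_{i−1}, with C_{−1} = IV.
Only C[0] changed, to B0. In CBC, a change in C_i garbles P_i and flips the same bit in P_{i+1}. Decrypting the received ciphertext:
P[0]: D(K, B0) = DC; DC ⊕ 87 = 5B.
P[1]: D(K, 3A) = 66; 66 ⊕ B0 = D6.
Blocks that differ from the original plaintext: P[0], P[1].

P[0] = 5B, P[1] = D6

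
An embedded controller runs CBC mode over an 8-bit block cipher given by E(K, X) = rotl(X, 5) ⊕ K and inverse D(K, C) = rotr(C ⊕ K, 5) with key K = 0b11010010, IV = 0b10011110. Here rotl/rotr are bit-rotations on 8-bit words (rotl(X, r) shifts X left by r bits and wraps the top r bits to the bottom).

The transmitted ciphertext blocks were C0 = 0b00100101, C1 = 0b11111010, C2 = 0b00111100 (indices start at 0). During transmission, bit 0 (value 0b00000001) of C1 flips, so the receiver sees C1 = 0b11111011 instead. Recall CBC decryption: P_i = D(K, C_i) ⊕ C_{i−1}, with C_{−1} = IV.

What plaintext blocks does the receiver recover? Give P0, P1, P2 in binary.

P0 = 0b00100001, P1 = 0b01101100, P2 = 0b10001100

Only C1 changed, to 0b11111011. In CBC, a change in C_i garbles P_i and flips the same bit in P_{i+1}. Decrypting the received ciphertext:
P0: D(K, 0b00100101) = 0b10111111; 0b10111111 ⊕ 0b10011110 = 0b00100001.
P1: D(K, 0b11111011) = 0b01001001; 0b01001001 ⊕ 0b00100101 = 0b01101100.
P2: D(K, 0b00111100) = 0b01110111; 0b01110111 ⊕ 0b11111011 = 0b10001100.
Blocks that differ from the original plaintext: P1, P2.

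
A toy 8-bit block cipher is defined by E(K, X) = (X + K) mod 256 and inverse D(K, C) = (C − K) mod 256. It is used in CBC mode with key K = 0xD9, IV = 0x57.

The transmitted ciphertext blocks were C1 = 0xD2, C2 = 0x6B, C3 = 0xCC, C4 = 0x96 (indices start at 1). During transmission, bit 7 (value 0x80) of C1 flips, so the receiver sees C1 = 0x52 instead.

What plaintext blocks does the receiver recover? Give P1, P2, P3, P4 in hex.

P1 = 0x2E, P2 = 0xC0, P3 = 0x98, P4 = 0x71

CBC decryption: P_i = D(K, C_i) ⊕ C_{i−1}, with C_{0} = IV.
Only C1 changed, to 0x52. In CBC, a change in C_i garbles P_i and flips the same bit in P_{i+1}. Decrypting the received ciphertext:
P1: D(K, 0x52) = 0x79; 0x79 ⊕ 0x57 = 0x2E.
P2: D(K, 0x6B) = 0x92; 0x92 ⊕ 0x52 = 0xC0.
P3: D(K, 0xCC) = 0xF3; 0xF3 ⊕ 0x6B = 0x98.
P4: D(K, 0x96) = 0xBD; 0xBD ⊕ 0xCC = 0x71.
Blocks that differ from the original plaintext: P1, P2.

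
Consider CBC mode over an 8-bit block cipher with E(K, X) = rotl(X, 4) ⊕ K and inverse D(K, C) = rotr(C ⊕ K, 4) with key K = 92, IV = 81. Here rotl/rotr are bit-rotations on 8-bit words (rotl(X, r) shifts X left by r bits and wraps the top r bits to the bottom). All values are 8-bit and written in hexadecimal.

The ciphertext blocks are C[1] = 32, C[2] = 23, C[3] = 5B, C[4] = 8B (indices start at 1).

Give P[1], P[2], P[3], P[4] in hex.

CBC decryption: P_i = D(K, C_i) ⊕ C_{i−1}, with C_{0} = IV.
P[1]: D(K, 32) = 0A; 0A ⊕ 81 = 8B.
P[2]: D(K, 23) = 1B; 1B ⊕ 32 = 29.
P[3]: D(K, 5B) = 9C; 9C ⊕ 23 = BF.
P[4]: D(K, 8B) = 91; 91 ⊕ 5B = CA.

P[1] = 8B, P[2] = 29, P[3] = BF, P[4] = CA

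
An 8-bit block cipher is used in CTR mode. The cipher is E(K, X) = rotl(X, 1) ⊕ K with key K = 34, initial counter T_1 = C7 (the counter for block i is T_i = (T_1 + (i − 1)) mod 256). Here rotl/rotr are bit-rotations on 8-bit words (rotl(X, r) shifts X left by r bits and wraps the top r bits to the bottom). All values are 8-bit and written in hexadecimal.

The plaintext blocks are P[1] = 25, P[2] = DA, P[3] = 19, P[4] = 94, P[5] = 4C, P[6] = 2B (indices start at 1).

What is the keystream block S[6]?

CTR encryption: S_i = E(K, T_i) where T_i is the counter for block i; C_i = P_i ⊕ S_i.
C[1]: T = C7, S = E(K, T) = BB; 25 ⊕ BB = 9E.
C[2]: T = C8, S = E(K, T) = A5; DA ⊕ A5 = 7F.
C[3]: T = C9, S = E(K, T) = A7; 19 ⊕ A7 = BE.
C[4]: T = CA, S = E(K, T) = A1; 94 ⊕ A1 = 35.
C[5]: T = CB, S = E(K, T) = A3; 4C ⊕ A3 = EF.
C[6]: T = CC, S = E(K, T) = AD; 2B ⊕ AD = 86.
So S[6] = AD.

AD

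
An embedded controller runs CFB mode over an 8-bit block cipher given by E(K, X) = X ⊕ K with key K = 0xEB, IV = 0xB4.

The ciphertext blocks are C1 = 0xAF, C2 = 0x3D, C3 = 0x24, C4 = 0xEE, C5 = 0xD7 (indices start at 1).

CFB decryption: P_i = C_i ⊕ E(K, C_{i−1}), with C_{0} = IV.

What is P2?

P2 = 0x79

P2: E(K, 0xAF) = 0x44; 0x3D ⊕ 0x44 = 0x79.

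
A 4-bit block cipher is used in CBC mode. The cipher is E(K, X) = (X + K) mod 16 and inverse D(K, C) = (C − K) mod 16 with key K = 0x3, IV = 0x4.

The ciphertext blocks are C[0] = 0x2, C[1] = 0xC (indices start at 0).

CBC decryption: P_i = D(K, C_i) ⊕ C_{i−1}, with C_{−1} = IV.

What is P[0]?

P[0]: D(K, 0x2) = 0xF; 0xF ⊕ 0x4 = 0xB.

P[0] = 0xB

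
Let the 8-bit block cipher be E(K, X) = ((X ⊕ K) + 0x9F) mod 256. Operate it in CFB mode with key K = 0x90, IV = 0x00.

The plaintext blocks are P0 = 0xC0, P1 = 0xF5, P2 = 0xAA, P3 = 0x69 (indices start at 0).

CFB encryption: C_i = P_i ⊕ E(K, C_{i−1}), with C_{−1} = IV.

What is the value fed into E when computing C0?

C0: E(K, 0x00) = 0x2F; 0xC0 ⊕ 0x2F = 0xEF.
So the input to E for block 0 is 0x00.

0x00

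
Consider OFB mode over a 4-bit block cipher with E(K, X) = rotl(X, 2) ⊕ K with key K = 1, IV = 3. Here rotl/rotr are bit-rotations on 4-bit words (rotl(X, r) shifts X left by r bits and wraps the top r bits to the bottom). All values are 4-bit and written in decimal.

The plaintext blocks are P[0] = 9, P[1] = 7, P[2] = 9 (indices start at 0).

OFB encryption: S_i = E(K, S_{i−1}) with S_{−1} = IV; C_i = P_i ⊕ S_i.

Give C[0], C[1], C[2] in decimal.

C[0]: S = E(K, 3) = 13; 9 ⊕ 13 = 4.
C[1]: S = E(K, 13) = 6; 7 ⊕ 6 = 1.
C[2]: S = E(K, 6) = 8; 9 ⊕ 8 = 1.

C[0] = 4, C[1] = 1, C[2] = 1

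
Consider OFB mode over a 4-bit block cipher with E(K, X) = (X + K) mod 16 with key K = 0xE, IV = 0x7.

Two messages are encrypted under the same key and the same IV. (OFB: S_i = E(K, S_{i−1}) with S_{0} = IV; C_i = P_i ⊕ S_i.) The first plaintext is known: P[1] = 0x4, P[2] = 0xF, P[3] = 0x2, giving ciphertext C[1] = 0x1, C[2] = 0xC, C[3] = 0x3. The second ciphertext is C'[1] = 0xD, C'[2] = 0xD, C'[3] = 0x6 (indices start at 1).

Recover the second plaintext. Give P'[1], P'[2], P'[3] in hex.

In OFB with a reused IV, both messages share the same keystream S_i, so C_i ⊕ C'_i = P_i ⊕ P'_i and thus P'_i = P_i ⊕ C_i ⊕ C'_i.
P'[1]: 0x4 ⊕ 0x1 ⊕ 0xD = 0x8.
P'[2]: 0xF ⊕ 0xC ⊕ 0xD = 0xE.
P'[3]: 0x2 ⊕ 0x3 ⊕ 0x6 = 0x7.

P'[1] = 0x8, P'[2] = 0xE, P'[3] = 0x7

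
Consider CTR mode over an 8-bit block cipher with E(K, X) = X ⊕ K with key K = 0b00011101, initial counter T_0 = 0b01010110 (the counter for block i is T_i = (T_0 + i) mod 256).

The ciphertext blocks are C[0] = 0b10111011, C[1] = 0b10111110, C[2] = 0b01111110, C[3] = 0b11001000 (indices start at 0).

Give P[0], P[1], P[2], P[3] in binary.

P[0] = 0b11110000, P[1] = 0b11110100, P[2] = 0b00111011, P[3] = 0b10001100

CTR decryption: S_i = E(K, T_i) where T_i is the counter for block i; P_i = C_i ⊕ S_i.
P[0]: T = 0b01010110, S = E(K, T) = 0b01001011; 0b10111011 ⊕ 0b01001011 = 0b11110000.
P[1]: T = 0b01010111, S = E(K, T) = 0b01001010; 0b10111110 ⊕ 0b01001010 = 0b11110100.
P[2]: T = 0b01011000, S = E(K, T) = 0b01000101; 0b01111110 ⊕ 0b01000101 = 0b00111011.
P[3]: T = 0b01011001, S = E(K, T) = 0b01000100; 0b11001000 ⊕ 0b01000100 = 0b10001100.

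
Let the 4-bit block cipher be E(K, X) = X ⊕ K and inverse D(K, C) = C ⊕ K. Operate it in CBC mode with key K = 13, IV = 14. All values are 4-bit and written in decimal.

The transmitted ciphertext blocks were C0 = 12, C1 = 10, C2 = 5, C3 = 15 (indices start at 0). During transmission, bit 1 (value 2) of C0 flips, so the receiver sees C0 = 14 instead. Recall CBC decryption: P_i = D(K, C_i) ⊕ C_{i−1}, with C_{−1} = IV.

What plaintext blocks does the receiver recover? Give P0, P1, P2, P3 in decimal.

Only C0 changed, to 14. In CBC, a change in C_i garbles P_i and flips the same bit in P_{i+1}. Decrypting the received ciphertext:
P0: D(K, 14) = 3; 3 ⊕ 14 = 13.
P1: D(K, 10) = 7; 7 ⊕ 14 = 9.
P2: D(K, 5) = 8; 8 ⊕ 10 = 2.
P3: D(K, 15) = 2; 2 ⊕ 5 = 7.
Blocks that differ from the original plaintext: P0, P1.

P0 = 13, P1 = 9, P2 = 2, P3 = 7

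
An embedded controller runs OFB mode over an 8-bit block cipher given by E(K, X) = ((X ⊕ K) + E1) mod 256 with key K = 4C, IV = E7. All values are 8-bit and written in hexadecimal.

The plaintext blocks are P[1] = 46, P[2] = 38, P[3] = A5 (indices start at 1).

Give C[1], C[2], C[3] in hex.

OFB encryption: S_i = E(K, S_{i−1}) with S_{0} = IV; C_i = P_i ⊕ S_i.
C[1]: S = E(K, E7) = 8C; 46 ⊕ 8C = CA.
C[2]: S = E(K, 8C) = A1; 38 ⊕ A1 = 99.
C[3]: S = E(K, A1) = CE; A5 ⊕ CE = 6B.

C[1] = CA, C[2] = 99, C[3] = 6B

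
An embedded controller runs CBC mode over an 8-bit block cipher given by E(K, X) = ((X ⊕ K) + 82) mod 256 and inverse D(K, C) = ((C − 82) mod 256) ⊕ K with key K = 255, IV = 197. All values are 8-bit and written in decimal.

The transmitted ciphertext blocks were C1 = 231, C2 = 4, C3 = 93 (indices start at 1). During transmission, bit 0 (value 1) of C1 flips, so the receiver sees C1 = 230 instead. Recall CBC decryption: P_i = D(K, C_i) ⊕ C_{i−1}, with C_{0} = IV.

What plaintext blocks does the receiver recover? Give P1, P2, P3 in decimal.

P1 = 174, P2 = 171, P3 = 240

Only C1 changed, to 230. In CBC, a change in C_i garbles P_i and flips the same bit in P_{i+1}. Decrypting the received ciphertext:
P1: D(K, 230) = 107; 107 ⊕ 197 = 174.
P2: D(K, 4) = 77; 77 ⊕ 230 = 171.
P3: D(K, 93) = 244; 244 ⊕ 4 = 240.
Blocks that differ from the original plaintext: P1, P2.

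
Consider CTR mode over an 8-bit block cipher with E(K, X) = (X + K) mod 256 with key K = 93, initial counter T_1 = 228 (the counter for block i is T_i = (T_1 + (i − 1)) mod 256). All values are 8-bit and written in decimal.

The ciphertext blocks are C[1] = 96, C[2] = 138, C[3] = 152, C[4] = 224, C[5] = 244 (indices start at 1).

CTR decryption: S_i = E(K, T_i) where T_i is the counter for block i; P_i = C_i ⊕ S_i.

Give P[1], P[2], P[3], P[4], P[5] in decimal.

P[1]: T = 228, S = E(K, T) = 65; 96 ⊕ 65 = 33.
P[2]: T = 229, S = E(K, T) = 66; 138 ⊕ 66 = 200.
P[3]: T = 230, S = E(K, T) = 67; 152 ⊕ 67 = 219.
P[4]: T = 231, S = E(K, T) = 68; 224 ⊕ 68 = 164.
P[5]: T = 232, S = E(K, T) = 69; 244 ⊕ 69 = 177.

P[1] = 33, P[2] = 200, P[3] = 219, P[4] = 164, P[5] = 177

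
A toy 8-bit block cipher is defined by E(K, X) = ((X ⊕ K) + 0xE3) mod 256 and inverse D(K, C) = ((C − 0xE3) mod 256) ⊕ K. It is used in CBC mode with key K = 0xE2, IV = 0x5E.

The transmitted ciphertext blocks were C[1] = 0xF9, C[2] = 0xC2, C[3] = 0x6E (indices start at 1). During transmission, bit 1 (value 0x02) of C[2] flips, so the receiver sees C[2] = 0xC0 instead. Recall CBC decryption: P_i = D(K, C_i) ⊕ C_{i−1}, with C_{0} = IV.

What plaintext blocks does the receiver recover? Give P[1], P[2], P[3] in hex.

Only C[2] changed, to 0xC0. In CBC, a change in C_i garbles P_i and flips the same bit in P_{i+1}. Decrypting the received ciphertext:
P[1]: D(K, 0xF9) = 0xF4; 0xF4 ⊕ 0x5E = 0xAA.
P[2]: D(K, 0xC0) = 0x3F; 0x3F ⊕ 0xF9 = 0xC6.
P[3]: D(K, 0x6E) = 0x69; 0x69 ⊕ 0xC0 = 0xA9.
Blocks that differ from the original plaintext: P[2], P[3].

P[1] = 0xAA, P[2] = 0xC6, P[3] = 0xA9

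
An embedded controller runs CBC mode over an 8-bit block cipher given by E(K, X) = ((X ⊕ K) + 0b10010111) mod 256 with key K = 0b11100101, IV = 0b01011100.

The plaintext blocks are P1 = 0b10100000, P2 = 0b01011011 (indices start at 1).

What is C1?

C1 = 0b10110000

CBC encryption: C_i = E(K, P_i ⊕ C_{i−1}), with C_{0} = IV.
C1: P1 ⊕ 0b01011100 = 0b11111100; E(K, 0b11111100) = 0b10110000.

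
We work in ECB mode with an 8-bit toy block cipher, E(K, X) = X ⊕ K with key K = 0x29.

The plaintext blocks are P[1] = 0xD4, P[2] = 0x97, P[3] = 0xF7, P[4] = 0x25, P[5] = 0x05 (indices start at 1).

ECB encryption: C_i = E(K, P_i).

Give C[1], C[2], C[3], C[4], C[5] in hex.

C[1] = 0xFD, C[2] = 0xBE, C[3] = 0xDE, C[4] = 0x0C, C[5] = 0x2C

C[1]: E(K, 0xD4) = 0xFD.
C[2]: E(K, 0x97) = 0xBE.
C[3]: E(K, 0xF7) = 0xDE.
C[4]: E(K, 0x25) = 0x0C.
C[5]: E(K, 0x05) = 0x2C.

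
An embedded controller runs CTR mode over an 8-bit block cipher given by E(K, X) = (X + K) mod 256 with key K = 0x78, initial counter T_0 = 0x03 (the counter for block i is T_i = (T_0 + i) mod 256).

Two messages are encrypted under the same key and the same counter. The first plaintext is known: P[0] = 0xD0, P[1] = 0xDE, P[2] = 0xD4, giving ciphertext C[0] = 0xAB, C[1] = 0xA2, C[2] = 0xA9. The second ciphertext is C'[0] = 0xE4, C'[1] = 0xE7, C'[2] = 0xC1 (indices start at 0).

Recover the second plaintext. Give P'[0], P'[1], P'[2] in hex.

In CTR with a reused counter, both messages share the same keystream S_i, so C_i ⊕ C'_i = P_i ⊕ P'_i and thus P'_i = P_i ⊕ C_i ⊕ C'_i.
P'[0]: 0xD0 ⊕ 0xAB ⊕ 0xE4 = 0x9F.
P'[1]: 0xDE ⊕ 0xA2 ⊕ 0xE7 = 0x9B.
P'[2]: 0xD4 ⊕ 0xA9 ⊕ 0xC1 = 0xBC.

P'[0] = 0x9F, P'[1] = 0x9B, P'[2] = 0xBC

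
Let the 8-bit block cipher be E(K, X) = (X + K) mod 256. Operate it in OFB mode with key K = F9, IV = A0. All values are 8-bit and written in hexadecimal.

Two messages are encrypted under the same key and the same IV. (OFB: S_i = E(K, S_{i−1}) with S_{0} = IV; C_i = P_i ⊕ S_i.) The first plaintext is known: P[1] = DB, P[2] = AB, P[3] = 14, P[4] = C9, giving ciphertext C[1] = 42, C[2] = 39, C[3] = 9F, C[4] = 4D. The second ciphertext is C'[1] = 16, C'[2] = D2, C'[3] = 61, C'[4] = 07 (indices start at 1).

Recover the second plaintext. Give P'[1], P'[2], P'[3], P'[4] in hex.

P'[1] = 8F, P'[2] = 40, P'[3] = EA, P'[4] = 83

In OFB with a reused IV, both messages share the same keystream S_i, so C_i ⊕ C'_i = P_i ⊕ P'_i and thus P'_i = P_i ⊕ C_i ⊕ C'_i.
P'[1]: DB ⊕ 42 ⊕ 16 = 8F.
P'[2]: AB ⊕ 39 ⊕ D2 = 40.
P'[3]: 14 ⊕ 9F ⊕ 61 = EA.
P'[4]: C9 ⊕ 4D ⊕ 07 = 83.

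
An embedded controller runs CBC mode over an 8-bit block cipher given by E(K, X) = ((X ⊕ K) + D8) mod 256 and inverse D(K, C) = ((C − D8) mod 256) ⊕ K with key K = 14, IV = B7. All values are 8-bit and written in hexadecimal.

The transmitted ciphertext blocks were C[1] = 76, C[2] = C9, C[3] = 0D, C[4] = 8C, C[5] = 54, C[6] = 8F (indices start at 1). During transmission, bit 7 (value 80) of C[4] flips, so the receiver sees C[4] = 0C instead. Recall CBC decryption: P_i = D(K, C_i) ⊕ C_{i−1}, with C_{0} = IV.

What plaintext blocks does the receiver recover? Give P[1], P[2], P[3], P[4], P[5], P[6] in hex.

P[1] = 3D, P[2] = 93, P[3] = E8, P[4] = 2D, P[5] = 64, P[6] = F7

Only C[4] changed, to 0C. In CBC, a change in C_i garbles P_i and flips the same bit in P_{i+1}. Decrypting the received ciphertext:
P[1]: D(K, 76) = 8A; 8A ⊕ B7 = 3D.
P[2]: D(K, C9) = E5; E5 ⊕ 76 = 93.
P[3]: D(K, 0D) = 21; 21 ⊕ C9 = E8.
P[4]: D(K, 0C) = 20; 20 ⊕ 0D = 2D.
P[5]: D(K, 54) = 68; 68 ⊕ 0C = 64.
P[6]: D(K, 8F) = A3; A3 ⊕ 54 = F7.
Blocks that differ from the original plaintext: P[4], P[5].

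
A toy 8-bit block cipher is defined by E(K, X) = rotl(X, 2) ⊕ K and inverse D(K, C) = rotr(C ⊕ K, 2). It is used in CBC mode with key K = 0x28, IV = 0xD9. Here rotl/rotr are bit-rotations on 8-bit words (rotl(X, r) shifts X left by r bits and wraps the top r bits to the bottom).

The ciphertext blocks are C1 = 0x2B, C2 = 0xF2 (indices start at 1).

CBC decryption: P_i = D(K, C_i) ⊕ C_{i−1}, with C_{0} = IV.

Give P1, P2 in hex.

P1 = 0x19, P2 = 0x9D

P1: D(K, 0x2B) = 0xC0; 0xC0 ⊕ 0xD9 = 0x19.
P2: D(K, 0xF2) = 0xB6; 0xB6 ⊕ 0x2B = 0x9D.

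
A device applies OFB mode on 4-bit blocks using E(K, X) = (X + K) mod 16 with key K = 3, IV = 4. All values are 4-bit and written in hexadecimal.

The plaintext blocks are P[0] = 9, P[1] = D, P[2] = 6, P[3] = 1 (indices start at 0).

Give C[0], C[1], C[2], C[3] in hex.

C[0] = E, C[1] = 7, C[2] = B, C[3] = 1

OFB encryption: S_i = E(K, S_{i−1}) with S_{−1} = IV; C_i = P_i ⊕ S_i.
C[0]: S = E(K, 4) = 7; 9 ⊕ 7 = E.
C[1]: S = E(K, 7) = A; D ⊕ A = 7.
C[2]: S = E(K, A) = D; 6 ⊕ D = B.
C[3]: S = E(K, D) = 0; 1 ⊕ 0 = 1.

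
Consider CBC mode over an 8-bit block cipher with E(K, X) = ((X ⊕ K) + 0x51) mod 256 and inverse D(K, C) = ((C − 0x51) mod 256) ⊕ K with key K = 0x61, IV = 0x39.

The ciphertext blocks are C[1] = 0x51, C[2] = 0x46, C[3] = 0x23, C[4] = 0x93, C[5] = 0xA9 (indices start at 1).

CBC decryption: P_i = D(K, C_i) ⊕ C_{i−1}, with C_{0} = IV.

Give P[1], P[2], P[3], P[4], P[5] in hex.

P[1] = 0x58, P[2] = 0xC5, P[3] = 0xF5, P[4] = 0x00, P[5] = 0xAA

P[1]: D(K, 0x51) = 0x61; 0x61 ⊕ 0x39 = 0x58.
P[2]: D(K, 0x46) = 0x94; 0x94 ⊕ 0x51 = 0xC5.
P[3]: D(K, 0x23) = 0xB3; 0xB3 ⊕ 0x46 = 0xF5.
P[4]: D(K, 0x93) = 0x23; 0x23 ⊕ 0x23 = 0x00.
P[5]: D(K, 0xA9) = 0x39; 0x39 ⊕ 0x93 = 0xAA.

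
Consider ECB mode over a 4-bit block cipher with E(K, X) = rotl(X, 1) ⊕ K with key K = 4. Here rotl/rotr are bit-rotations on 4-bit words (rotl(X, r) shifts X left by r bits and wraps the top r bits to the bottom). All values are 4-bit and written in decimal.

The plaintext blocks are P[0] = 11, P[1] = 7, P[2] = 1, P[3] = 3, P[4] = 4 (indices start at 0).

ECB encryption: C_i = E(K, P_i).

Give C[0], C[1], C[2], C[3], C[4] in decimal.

C[0]: E(K, 11) = 3.
C[1]: E(K, 7) = 10.
C[2]: E(K, 1) = 6.
C[3]: E(K, 3) = 2.
C[4]: E(K, 4) = 12.

C[0] = 3, C[1] = 10, C[2] = 6, C[3] = 2, C[4] = 12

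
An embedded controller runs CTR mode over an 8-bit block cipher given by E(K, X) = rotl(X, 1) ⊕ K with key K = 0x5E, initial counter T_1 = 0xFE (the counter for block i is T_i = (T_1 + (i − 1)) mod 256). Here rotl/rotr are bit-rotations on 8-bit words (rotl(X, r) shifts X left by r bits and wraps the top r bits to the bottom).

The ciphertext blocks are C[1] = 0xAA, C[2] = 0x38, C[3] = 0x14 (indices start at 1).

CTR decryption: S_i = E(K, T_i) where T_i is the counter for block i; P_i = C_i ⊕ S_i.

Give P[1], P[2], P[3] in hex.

P[1]: T = 0xFE, S = E(K, T) = 0xA3; 0xAA ⊕ 0xA3 = 0x09.
P[2]: T = 0xFF, S = E(K, T) = 0xA1; 0x38 ⊕ 0xA1 = 0x99.
P[3]: T = 0x00, S = E(K, T) = 0x5E; 0x14 ⊕ 0x5E = 0x4A.

P[1] = 0x09, P[2] = 0x99, P[3] = 0x4A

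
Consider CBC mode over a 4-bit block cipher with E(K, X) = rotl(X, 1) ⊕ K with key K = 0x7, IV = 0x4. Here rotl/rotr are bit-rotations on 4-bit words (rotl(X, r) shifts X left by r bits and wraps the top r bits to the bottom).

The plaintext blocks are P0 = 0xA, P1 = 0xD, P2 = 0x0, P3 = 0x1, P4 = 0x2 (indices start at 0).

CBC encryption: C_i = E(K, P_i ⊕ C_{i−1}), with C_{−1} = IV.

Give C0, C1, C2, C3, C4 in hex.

C0 = 0xA, C1 = 0x9, C2 = 0x4, C3 = 0xD, C4 = 0x8

C0: P0 ⊕ 0x4 = 0xE; E(K, 0xE) = 0xA.
C1: P1 ⊕ 0xA = 0x7; E(K, 0x7) = 0x9.
C2: P2 ⊕ 0x9 = 0x9; E(K, 0x9) = 0x4.
C3: P3 ⊕ 0x4 = 0x5; E(K, 0x5) = 0xD.
C4: P4 ⊕ 0xD = 0xF; E(K, 0xF) = 0x8.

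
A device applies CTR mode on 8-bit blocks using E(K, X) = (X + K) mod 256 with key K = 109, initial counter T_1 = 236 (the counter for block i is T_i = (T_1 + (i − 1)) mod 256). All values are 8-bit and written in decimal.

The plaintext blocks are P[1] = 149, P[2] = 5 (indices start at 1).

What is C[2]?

C[2] = 95

CTR encryption: S_i = E(K, T_i) where T_i is the counter for block i; C_i = P_i ⊕ S_i.
C[1]: T = 236, S = E(K, T) = 89; 149 ⊕ 89 = 204.
C[2]: T = 237, S = E(K, T) = 90; 5 ⊕ 90 = 95.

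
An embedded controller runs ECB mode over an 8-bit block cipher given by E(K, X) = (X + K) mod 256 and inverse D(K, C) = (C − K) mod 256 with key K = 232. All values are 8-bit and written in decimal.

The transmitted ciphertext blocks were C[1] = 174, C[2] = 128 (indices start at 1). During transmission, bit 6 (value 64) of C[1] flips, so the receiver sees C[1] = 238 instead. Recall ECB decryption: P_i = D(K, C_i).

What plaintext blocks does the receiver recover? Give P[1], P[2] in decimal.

Only C[1] changed, to 238. In ECB, a change in C_i affects only P_i. Decrypting the received ciphertext:
P[1]: D(K, 238) = 6.
P[2]: D(K, 128) = 152.
Blocks that differ from the original plaintext: P[1].

P[1] = 6, P[2] = 152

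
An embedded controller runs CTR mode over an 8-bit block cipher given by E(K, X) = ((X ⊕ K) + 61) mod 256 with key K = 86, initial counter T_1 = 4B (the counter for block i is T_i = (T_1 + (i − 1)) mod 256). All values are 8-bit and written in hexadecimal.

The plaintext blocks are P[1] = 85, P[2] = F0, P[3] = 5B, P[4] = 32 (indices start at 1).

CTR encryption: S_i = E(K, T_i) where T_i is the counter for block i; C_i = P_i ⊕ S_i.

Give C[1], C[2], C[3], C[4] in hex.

C[1] = AB, C[2] = DB, C[3] = 77, C[4] = 1B

C[1]: T = 4B, S = E(K, T) = 2E; 85 ⊕ 2E = AB.
C[2]: T = 4C, S = E(K, T) = 2B; F0 ⊕ 2B = DB.
C[3]: T = 4D, S = E(K, T) = 2C; 5B ⊕ 2C = 77.
C[4]: T = 4E, S = E(K, T) = 29; 32 ⊕ 29 = 1B.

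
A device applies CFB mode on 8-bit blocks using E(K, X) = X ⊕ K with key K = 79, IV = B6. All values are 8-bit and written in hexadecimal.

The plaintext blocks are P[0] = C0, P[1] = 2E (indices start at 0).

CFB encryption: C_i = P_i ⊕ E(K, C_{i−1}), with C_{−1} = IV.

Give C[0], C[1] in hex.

C[0] = 0F, C[1] = 58

C[0]: E(K, B6) = CF; C0 ⊕ CF = 0F.
C[1]: E(K, 0F) = 76; 2E ⊕ 76 = 58.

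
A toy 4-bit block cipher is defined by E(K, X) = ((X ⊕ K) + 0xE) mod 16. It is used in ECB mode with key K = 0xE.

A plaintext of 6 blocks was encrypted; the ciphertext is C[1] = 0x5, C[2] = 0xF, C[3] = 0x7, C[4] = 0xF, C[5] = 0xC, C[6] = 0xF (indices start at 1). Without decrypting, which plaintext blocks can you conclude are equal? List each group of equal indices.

P[2] = P[4] = P[6]

ECB encrypts each block independently with the same key, so equal ciphertext blocks imply equal plaintext blocks.
C[2] = C[4] = C[6] = 0xF, so P[2] = P[4] = P[6].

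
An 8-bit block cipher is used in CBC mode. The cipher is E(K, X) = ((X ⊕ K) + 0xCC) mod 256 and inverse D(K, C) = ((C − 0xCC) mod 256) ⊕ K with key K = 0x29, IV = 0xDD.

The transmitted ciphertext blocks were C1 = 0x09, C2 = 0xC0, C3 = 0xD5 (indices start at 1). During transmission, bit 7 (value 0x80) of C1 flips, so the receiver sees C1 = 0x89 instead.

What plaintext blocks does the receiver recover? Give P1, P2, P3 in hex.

P1 = 0x49, P2 = 0x54, P3 = 0xE0

CBC decryption: P_i = D(K, C_i) ⊕ C_{i−1}, with C_{0} = IV.
Only C1 changed, to 0x89. In CBC, a change in C_i garbles P_i and flips the same bit in P_{i+1}. Decrypting the received ciphertext:
P1: D(K, 0x89) = 0x94; 0x94 ⊕ 0xDD = 0x49.
P2: D(K, 0xC0) = 0xDD; 0xDD ⊕ 0x89 = 0x54.
P3: D(K, 0xD5) = 0x20; 0x20 ⊕ 0xC0 = 0xE0.
Blocks that differ from the original plaintext: P1, P2.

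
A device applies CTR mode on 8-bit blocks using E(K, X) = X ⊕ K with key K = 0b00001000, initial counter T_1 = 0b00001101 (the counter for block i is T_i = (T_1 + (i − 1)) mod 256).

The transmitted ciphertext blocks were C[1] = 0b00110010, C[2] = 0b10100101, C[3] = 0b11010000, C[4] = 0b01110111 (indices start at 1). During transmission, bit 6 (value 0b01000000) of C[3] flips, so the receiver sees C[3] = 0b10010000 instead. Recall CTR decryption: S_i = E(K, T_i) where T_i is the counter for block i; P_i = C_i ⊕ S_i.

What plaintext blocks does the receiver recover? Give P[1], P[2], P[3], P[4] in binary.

P[1] = 0b00110111, P[2] = 0b10100011, P[3] = 0b10010111, P[4] = 0b01101111

Only C[3] changed, to 0b10010000. In CTR, a change in C_i flips the same bit in P_i only; the keystream is unaffected. Decrypting the received ciphertext:
P[1]: T = 0b00001101, S = E(K, T) = 0b00000101; 0b00110010 ⊕ 0b00000101 = 0b00110111.
P[2]: T = 0b00001110, S = E(K, T) = 0b00000110; 0b10100101 ⊕ 0b00000110 = 0b10100011.
P[3]: T = 0b00001111, S = E(K, T) = 0b00000111; 0b10010000 ⊕ 0b00000111 = 0b10010111.
P[4]: T = 0b00010000, S = E(K, T) = 0b00011000; 0b01110111 ⊕ 0b00011000 = 0b01101111.
Blocks that differ from the original plaintext: P[3].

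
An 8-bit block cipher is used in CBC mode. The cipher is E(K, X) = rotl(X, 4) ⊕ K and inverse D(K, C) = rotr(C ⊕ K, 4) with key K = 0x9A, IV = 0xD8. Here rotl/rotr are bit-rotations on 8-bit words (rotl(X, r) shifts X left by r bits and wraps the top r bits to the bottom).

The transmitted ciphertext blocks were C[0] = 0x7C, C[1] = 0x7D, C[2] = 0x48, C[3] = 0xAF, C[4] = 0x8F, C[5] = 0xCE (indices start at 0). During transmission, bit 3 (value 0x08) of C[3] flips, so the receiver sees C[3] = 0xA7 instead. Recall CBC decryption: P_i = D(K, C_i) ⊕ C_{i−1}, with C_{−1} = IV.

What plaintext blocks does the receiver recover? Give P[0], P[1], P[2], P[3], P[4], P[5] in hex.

P[0] = 0xB6, P[1] = 0x02, P[2] = 0x50, P[3] = 0x9B, P[4] = 0xF6, P[5] = 0xCA

Only C[3] changed, to 0xA7. In CBC, a change in C_i garbles P_i and flips the same bit in P_{i+1}. Decrypting the received ciphertext:
P[0]: D(K, 0x7C) = 0x6E; 0x6E ⊕ 0xD8 = 0xB6.
P[1]: D(K, 0x7D) = 0x7E; 0x7E ⊕ 0x7C = 0x02.
P[2]: D(K, 0x48) = 0x2D; 0x2D ⊕ 0x7D = 0x50.
P[3]: D(K, 0xA7) = 0xD3; 0xD3 ⊕ 0x48 = 0x9B.
P[4]: D(K, 0x8F) = 0x51; 0x51 ⊕ 0xA7 = 0xF6.
P[5]: D(K, 0xCE) = 0x45; 0x45 ⊕ 0x8F = 0xCA.
Blocks that differ from the original plaintext: P[3], P[4].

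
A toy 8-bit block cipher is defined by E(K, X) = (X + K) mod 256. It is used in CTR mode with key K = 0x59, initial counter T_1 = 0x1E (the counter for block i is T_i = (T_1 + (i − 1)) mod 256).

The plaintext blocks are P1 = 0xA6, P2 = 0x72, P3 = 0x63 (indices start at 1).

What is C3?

C3 = 0x1A

CTR encryption: S_i = E(K, T_i) where T_i is the counter for block i; C_i = P_i ⊕ S_i.
C1: T = 0x1E, S = E(K, T) = 0x77; 0xA6 ⊕ 0x77 = 0xD1.
C2: T = 0x1F, S = E(K, T) = 0x78; 0x72 ⊕ 0x78 = 0x0A.
C3: T = 0x20, S = E(K, T) = 0x79; 0x63 ⊕ 0x79 = 0x1A.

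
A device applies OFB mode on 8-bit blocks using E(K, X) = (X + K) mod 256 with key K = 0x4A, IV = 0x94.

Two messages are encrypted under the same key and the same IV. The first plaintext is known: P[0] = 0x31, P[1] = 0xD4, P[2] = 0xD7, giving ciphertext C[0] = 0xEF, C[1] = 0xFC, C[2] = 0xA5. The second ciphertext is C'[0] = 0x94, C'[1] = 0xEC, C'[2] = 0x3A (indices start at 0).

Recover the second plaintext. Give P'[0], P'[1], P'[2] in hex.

P'[0] = 0x4A, P'[1] = 0xC4, P'[2] = 0x48

In OFB with a reused IV, both messages share the same keystream S_i, so C_i ⊕ C'_i = P_i ⊕ P'_i and thus P'_i = P_i ⊕ C_i ⊕ C'_i.
P'[0]: 0x31 ⊕ 0xEF ⊕ 0x94 = 0x4A.
P'[1]: 0xD4 ⊕ 0xFC ⊕ 0xEC = 0xC4.
P'[2]: 0xD7 ⊕ 0xA5 ⊕ 0x3A = 0x48.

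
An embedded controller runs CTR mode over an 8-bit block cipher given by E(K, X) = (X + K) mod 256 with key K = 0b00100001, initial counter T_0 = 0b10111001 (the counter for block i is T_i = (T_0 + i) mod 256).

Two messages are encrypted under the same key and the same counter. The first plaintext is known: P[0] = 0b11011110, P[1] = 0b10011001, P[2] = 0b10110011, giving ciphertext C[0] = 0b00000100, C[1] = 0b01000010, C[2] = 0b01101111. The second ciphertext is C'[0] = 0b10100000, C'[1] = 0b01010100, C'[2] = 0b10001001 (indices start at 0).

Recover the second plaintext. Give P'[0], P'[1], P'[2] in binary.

P'[0] = 0b01111010, P'[1] = 0b10001111, P'[2] = 0b01010101

In CTR with a reused counter, both messages share the same keystream S_i, so C_i ⊕ C'_i = P_i ⊕ P'_i and thus P'_i = P_i ⊕ C_i ⊕ C'_i.
P'[0]: 0b11011110 ⊕ 0b00000100 ⊕ 0b10100000 = 0b01111010.
P'[1]: 0b10011001 ⊕ 0b01000010 ⊕ 0b01010100 = 0b10001111.
P'[2]: 0b10110011 ⊕ 0b01101111 ⊕ 0b10001001 = 0b01010101.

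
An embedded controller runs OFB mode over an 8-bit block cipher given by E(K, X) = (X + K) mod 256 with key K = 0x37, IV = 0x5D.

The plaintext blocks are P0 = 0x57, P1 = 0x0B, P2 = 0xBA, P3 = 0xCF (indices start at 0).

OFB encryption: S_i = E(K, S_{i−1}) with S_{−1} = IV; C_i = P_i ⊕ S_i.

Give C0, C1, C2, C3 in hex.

C0 = 0xC3, C1 = 0xC0, C2 = 0xB8, C3 = 0xF6

C0: S = E(K, 0x5D) = 0x94; 0x57 ⊕ 0x94 = 0xC3.
C1: S = E(K, 0x94) = 0xCB; 0x0B ⊕ 0xCB = 0xC0.
C2: S = E(K, 0xCB) = 0x02; 0xBA ⊕ 0x02 = 0xB8.
C3: S = E(K, 0x02) = 0x39; 0xCF ⊕ 0x39 = 0xF6.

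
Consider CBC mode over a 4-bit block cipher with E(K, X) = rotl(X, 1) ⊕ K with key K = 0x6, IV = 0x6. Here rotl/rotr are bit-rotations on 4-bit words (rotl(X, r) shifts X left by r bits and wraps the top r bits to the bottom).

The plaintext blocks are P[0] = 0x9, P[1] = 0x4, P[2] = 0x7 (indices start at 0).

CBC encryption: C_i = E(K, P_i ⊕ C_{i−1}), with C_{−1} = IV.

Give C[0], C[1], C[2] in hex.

C[0]: P[0] ⊕ 0x6 = 0xF; E(K, 0xF) = 0x9.
C[1]: P[1] ⊕ 0x9 = 0xD; E(K, 0xD) = 0xD.
C[2]: P[2] ⊕ 0xD = 0xA; E(K, 0xA) = 0x3.

C[0] = 0x9, C[1] = 0xD, C[2] = 0x3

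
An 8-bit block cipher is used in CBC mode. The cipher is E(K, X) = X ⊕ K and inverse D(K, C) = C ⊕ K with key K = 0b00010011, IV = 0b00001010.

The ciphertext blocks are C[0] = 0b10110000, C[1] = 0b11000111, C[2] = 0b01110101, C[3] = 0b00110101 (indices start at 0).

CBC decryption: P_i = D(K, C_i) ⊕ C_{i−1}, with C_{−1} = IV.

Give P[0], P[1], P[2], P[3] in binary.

P[0] = 0b10101001, P[1] = 0b01100100, P[2] = 0b10100001, P[3] = 0b01010011

P[0]: D(K, 0b10110000) = 0b10100011; 0b10100011 ⊕ 0b00001010 = 0b10101001.
P[1]: D(K, 0b11000111) = 0b11010100; 0b11010100 ⊕ 0b10110000 = 0b01100100.
P[2]: D(K, 0b01110101) = 0b01100110; 0b01100110 ⊕ 0b11000111 = 0b10100001.
P[3]: D(K, 0b00110101) = 0b00100110; 0b00100110 ⊕ 0b01110101 = 0b01010011.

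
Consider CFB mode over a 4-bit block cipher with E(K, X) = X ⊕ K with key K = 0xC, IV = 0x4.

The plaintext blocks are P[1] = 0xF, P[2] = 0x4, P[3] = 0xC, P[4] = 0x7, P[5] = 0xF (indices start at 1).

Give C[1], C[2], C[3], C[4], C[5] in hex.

C[1] = 0x7, C[2] = 0xF, C[3] = 0xF, C[4] = 0x4, C[5] = 0x7

CFB encryption: C_i = P_i ⊕ E(K, C_{i−1}), with C_{0} = IV.
C[1]: E(K, 0x4) = 0x8; 0xF ⊕ 0x8 = 0x7.
C[2]: E(K, 0x7) = 0xB; 0x4 ⊕ 0xB = 0xF.
C[3]: E(K, 0xF) = 0x3; 0xC ⊕ 0x3 = 0xF.
C[4]: E(K, 0xF) = 0x3; 0x7 ⊕ 0x3 = 0x4.
C[5]: E(K, 0x4) = 0x8; 0xF ⊕ 0x8 = 0x7.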